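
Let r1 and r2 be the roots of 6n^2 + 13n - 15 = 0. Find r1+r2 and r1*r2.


For an^2+bn+c=0: sum = -b/a, product = c/a.
a=6, b=13, c=-15
Sum = -(13)/6 = -13/6
Product = (-15)/6 = -5/2


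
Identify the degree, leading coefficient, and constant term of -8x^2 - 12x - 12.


Highest power of x is 2, with coefficient -8. Constant term is -12.
Degree = 2, leading coefficient = -8, constant term = -12


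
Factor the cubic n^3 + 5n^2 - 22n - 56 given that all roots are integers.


Try integer roots (divisors of -56). n=-2: p(-2)=0.
Divide out (n + 2): quotient is n^2 + 3n - 28.
Factor the quadratic: (n - 4)(n + 7)
Result: (n + 2)(n - 4)(n + 7)


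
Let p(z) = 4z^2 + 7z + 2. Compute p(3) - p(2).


p(3) = 59
p(2) = 32
p(3) - p(2) = 59 - 32 = 27


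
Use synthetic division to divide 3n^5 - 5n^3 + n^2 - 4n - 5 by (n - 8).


Synthetic division with c = 8. Coefficients: 3, 0, -5, 1, -4, -5
Bring down 3.
  3 * 8 = 24; 24 + 0 = 24
  24 * 8 = 192; 192 - 5 = 187
  187 * 8 = 1496; 1496 + 1 = 1497
  1497 * 8 = 11976; 11976 - 4 = 11972
  11972 * 8 = 95776; 95776 - 5 = 95771
Quotient: 3n^4 + 24n^3 + 187n^2 + 1497n + 11972, Remainder: 95771


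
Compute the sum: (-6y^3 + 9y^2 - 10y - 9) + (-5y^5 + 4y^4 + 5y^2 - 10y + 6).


Align terms by degree and add:
  -6y^3 + 9y^2 - 10y - 9
  -5y^5 + 4y^4 + 5y^2 - 10y + 6
= -5y^5 + 4y^4 - 6y^3 + 14y^2 - 20y - 3


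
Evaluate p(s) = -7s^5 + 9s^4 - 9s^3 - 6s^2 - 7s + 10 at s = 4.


Using direct substitution:
  -7 * (4)^5 = -7168
  9 * (4)^4 = 2304
  -9 * (4)^3 = -576
  -6 * (4)^2 = -96
  -7 * (4)^1 = -28
  constant: 10
Sum = -7168 + 2304 - 576 - 96 - 28 + 10 = -5554


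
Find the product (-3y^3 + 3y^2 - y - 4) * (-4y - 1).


Distribute each term of the first polynomial:
  (-3y^3)(-4y - 1) = 12y^4 + 3y^3
  (3y^2)(-4y - 1) = -12y^3 - 3y^2
  (-y)(-4y - 1) = 4y^2 + y
  (-4)(-4y - 1) = 16y + 4
Sum: 12y^4 - 9y^3 + y^2 + 17y + 4


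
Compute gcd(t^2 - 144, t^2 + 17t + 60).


Factor each:
  t^2 - 144 = (t + 12)(t - 12)
  t^2 + 17t + 60 = (t + 12)(t + 5)
Common monic factor: t + 12


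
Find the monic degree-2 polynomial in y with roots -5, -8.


p(y) = (y + 5)(y + 8)
Expand: y^2 + 13y + 40


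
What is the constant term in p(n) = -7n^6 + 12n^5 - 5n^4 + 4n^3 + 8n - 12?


Read off the constant term: -12


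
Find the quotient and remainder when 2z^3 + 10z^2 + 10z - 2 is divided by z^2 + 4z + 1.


(2z^3 + 10z^2 + 10z - 2) / (z^2 + 4z + 1)
Step 1: 2z * (z^2 + 4z + 1) = 2z^3 + 8z^2 + 2z; subtract.
Step 2: 2 * (z^2 + 4z + 1) = 2z^2 + 8z + 2; subtract.
Quotient: 2z + 2, Remainder: -4


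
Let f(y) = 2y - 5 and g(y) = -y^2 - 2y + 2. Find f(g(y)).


Substitute g(y) into f:
f(g(y)) = 2*(-y^2 - 2y + 2) + (-5)
Expand and combine: -2y^2 - 4y - 1


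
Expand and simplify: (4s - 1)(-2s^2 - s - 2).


Distribute each term of the first polynomial:
  (4s)(-2s^2 - s - 2) = -8s^3 - 4s^2 - 8s
  (-1)(-2s^2 - s - 2) = 2s^2 + s + 2
Sum: -8s^3 - 2s^2 - 7s + 2


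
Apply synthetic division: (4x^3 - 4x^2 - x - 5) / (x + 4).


Synthetic division with c = -4. Coefficients: 4, -4, -1, -5
Bring down 4.
  4 * -4 = -16; -16 - 4 = -20
  -20 * -4 = 80; 80 - 1 = 79
  79 * -4 = -316; -316 - 5 = -321
Quotient: 4x^2 - 20x + 79, Remainder: -321


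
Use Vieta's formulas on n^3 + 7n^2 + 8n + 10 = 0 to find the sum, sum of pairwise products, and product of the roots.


Monic cubic n^3+bn^2+cn+d=0: sum=-b, pairwise sum=c, product=-d.
b=7, c=8, d=10
r1+r2+r3 = -7
r1r2+r1r3+r2r3 = 8
r1r2r3 = -10


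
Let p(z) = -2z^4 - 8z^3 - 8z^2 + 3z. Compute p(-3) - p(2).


p(-3) = -27
p(2) = -122
p(-3) - p(2) = -27 + 122 = 95


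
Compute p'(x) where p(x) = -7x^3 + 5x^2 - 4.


Apply the power rule term by term:
  d/dx(-7x^3) = -21x^2
  d/dx(5x^2) = 10x
  d/dx(-4) = 0
p'(x) = -21x^2 + 10x


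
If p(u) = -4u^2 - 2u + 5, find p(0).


Using direct substitution:
  -4 * (0)^2 = 0
  -2 * (0)^1 = 0
  constant: 5
Sum = 0 + 0 + 5 = 5


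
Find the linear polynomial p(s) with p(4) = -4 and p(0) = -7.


p(s) = ms + b. Using p(4)=-4, p(0)=-7:
m = (-4 + 7)/(4) = 3/4 = 3/4
b = -4 - m*(4) = -4 - 3 = -7
p(s) = (3/4)s - 7


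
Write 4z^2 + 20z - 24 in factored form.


Roots satisfy r1 + r2 = -b/a = -5 and r1*r2 = c/a = -6.
So r1 = -6, r2 = 1.
4z^2 + 20z - 24 = 4(z - r1)(z - r2) = 4(z + 6)(z - 1)


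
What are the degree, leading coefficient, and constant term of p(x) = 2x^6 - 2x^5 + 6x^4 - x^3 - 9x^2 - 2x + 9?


Highest power of x is 6, with coefficient 2. Constant term is 9.
Degree = 6, leading coefficient = 2, constant term = 9


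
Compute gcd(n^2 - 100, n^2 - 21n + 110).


Factor each:
  n^2 - 100 = (n - 10)(n + 10)
  n^2 - 21n + 110 = (n - 10)(n - 11)
Common monic factor: n - 10


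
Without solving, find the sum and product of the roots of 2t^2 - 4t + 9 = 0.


For at^2+bt+c=0: sum = -b/a, product = c/a.
a=2, b=-4, c=9
Sum = -(-4)/2 = 2
Product = (9)/2 = 9/2


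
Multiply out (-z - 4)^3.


Expand (-z - 4)^3 by repeated multiplication:
  (-z - 4)^2 = z^2 + 8z + 16
= -z^3 - 12z^2 - 48z - 64


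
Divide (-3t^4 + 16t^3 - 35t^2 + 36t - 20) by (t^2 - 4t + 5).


(-3t^4 + 16t^3 - 35t^2 + 36t - 20) / (t^2 - 4t + 5)
Step 1: -3t^2 * (t^2 - 4t + 5) = -3t^4 + 12t^3 - 15t^2; subtract.
Step 2: 4t * (t^2 - 4t + 5) = 4t^3 - 16t^2 + 20t; subtract.
Step 3: -4 * (t^2 - 4t + 5) = -4t^2 + 16t - 20; subtract.
Quotient: -3t^2 + 4t - 4, Remainder: 0


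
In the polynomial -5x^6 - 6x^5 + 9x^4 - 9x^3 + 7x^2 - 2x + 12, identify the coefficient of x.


Read off the coefficient of x: -2


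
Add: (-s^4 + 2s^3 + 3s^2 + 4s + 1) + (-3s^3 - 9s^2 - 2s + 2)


Align terms by degree and add:
  -s^4 + 2s^3 + 3s^2 + 4s + 1
  -3s^3 - 9s^2 - 2s + 2
= -s^4 - s^3 - 6s^2 + 2s + 3


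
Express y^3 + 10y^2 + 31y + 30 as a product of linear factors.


Try integer roots (divisors of 30). y=-5: p(-5)=0.
Divide out (y + 5): quotient is y^2 + 5y + 6.
Factor the quadratic: (y + 2)(y + 3)
Result: (y + 5)(y + 2)(y + 3)


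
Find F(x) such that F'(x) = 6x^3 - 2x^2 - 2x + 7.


Reverse power rule on each term:
  ∫ 6x^3 dx = (3/2)x^4
  ∫ -2x^2 dx = -(2/3)x^3
  ∫ -2x dx = -x^2
  ∫ 7 dx = 7x
F(x) = (3/2)x^4 - (2/3)x^3 - x^2 + 7x + C


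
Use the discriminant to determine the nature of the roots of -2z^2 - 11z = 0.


D = b^2 - 4ac = (-11)^2 - 4(-2)(0) = 121 = 121
Since D > 0: two distinct rational roots


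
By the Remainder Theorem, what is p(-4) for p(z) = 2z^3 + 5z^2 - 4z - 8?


By the Remainder Theorem, the remainder equals p(-4):
  2*(-4)^3 = -128
  5*(-4)^2 = 80
  -4*(-4)^1 = 16
  constant: -8
Sum: -128 + 80 + 16 - 8 = -40


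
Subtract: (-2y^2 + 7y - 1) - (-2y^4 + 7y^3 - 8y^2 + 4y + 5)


Distribute the minus sign:
  (-2y^2 + 7y - 1)
- (-2y^4 + 7y^3 - 8y^2 + 4y + 5)
Negate second polynomial: 2y^4 - 7y^3 + 8y^2 - 4y - 5
Add: 2y^4 - 7y^3 + 6y^2 + 3y - 6


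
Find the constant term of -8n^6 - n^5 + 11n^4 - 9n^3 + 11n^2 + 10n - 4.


Read off the constant term: -4


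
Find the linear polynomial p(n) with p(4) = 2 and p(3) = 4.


p(n) = mn + b. Using p(4)=2, p(3)=4:
m = (2 - 4)/(4 - 3) = -2/1 = -2
b = 2 - m*(4) = 2 + 8 = 10
p(n) = -2n + 10


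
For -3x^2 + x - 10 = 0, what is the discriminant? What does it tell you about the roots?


D = b^2 - 4ac = (1)^2 - 4(-3)(-10) = 1 - 120 = -119
Since D < 0: two complex conjugate roots (no real roots)


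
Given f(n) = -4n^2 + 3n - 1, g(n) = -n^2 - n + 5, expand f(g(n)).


Substitute g(n) into f:
f(g(n)) = -4*(-n^2 - n + 5)^2 + 3*(-n^2 - n + 5) + (-1)
(-n^2 - n + 5)^2 = n^4 + 2n^3 - 9n^2 - 10n + 25
Expand and combine: -4n^4 - 8n^3 + 33n^2 + 37n - 86


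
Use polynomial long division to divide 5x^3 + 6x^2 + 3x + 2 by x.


(5x^3 + 6x^2 + 3x + 2) / (x)
Step 1: 5x^2 * (x) = 5x^3; subtract.
Step 2: 6x * (x) = 6x^2; subtract.
Step 3: 3 * (x) = 3x; subtract.
Quotient: 5x^2 + 6x + 3, Remainder: 2


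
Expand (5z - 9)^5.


Expand (5z - 9)^5 by repeated multiplication:
  (5z - 9)^2 = 25z^2 - 90z + 81
  (5z - 9)^3 = 125z^3 - 675z^2 + 1215z - 729
  (5z - 9)^4 = 625z^4 - 4500z^3 + 12150z^2 - 14580z + 6561
= 3125z^5 - 28125z^4 + 101250z^3 - 182250z^2 + 164025z - 59049


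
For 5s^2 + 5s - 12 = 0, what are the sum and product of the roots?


For as^2+bs+c=0: sum = -b/a, product = c/a.
a=5, b=5, c=-12
Sum = -(5)/5 = -1
Product = (-12)/5 = -12/5


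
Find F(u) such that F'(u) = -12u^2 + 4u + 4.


Reverse power rule on each term:
  ∫ -12u^2 du = -4u^3
  ∫ 4u du = 2u^2
  ∫ 4 du = 4u
F(u) = -4u^3 + 2u^2 + 4u + C


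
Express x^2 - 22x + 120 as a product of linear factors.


Roots satisfy r1 + r2 = -b/a = 22 and r1*r2 = c/a = 120.
So r1 = 12, r2 = 10.
x^2 - 22x + 120 = (x - r1)(x - r2) = (x - 12)(x - 10)


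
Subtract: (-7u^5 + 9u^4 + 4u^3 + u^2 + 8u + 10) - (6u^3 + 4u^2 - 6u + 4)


Distribute the minus sign:
  (-7u^5 + 9u^4 + 4u^3 + u^2 + 8u + 10)
- (6u^3 + 4u^2 - 6u + 4)
Negate second polynomial: -6u^3 - 4u^2 + 6u - 4
Add: -7u^5 + 9u^4 - 2u^3 - 3u^2 + 14u + 6


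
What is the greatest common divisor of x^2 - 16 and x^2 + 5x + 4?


Factor each:
  x^2 - 16 = (x + 4)(x - 4)
  x^2 + 5x + 4 = (x + 4)(x + 1)
Common monic factor: x + 4


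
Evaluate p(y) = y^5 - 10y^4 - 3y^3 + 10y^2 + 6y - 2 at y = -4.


Using direct substitution:
  1 * (-4)^5 = -1024
  -10 * (-4)^4 = -2560
  -3 * (-4)^3 = 192
  10 * (-4)^2 = 160
  6 * (-4)^1 = -24
  constant: -2
Sum = -1024 - 2560 + 192 + 160 - 24 - 2 = -3258


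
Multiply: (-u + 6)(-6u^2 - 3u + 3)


Distribute each term of the first polynomial:
  (-u)(-6u^2 - 3u + 3) = 6u^3 + 3u^2 - 3u
  (6)(-6u^2 - 3u + 3) = -36u^2 - 18u + 18
Sum: 6u^3 - 33u^2 - 21u + 18


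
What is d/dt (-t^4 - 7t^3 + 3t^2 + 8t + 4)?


Apply the power rule term by term:
  d/dt(-t^4) = -4t^3
  d/dt(-7t^3) = -21t^2
  d/dt(3t^2) = 6t
  d/dt(8t) = 8
  d/dt(4) = 0
p'(t) = -4t^3 - 21t^2 + 6t + 8


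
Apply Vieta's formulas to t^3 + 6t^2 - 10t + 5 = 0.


Monic cubic t^3+bt^2+ct+d=0: sum=-b, pairwise sum=c, product=-d.
b=6, c=-10, d=5
r1+r2+r3 = -6
r1r2+r1r3+r2r3 = -10
r1r2r3 = -5


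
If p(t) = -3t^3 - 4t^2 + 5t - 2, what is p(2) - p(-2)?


p(2) = -32
p(-2) = -4
p(2) - p(-2) = -32 + 4 = -28


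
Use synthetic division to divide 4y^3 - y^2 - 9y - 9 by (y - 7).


Synthetic division with c = 7. Coefficients: 4, -1, -9, -9
Bring down 4.
  4 * 7 = 28; 28 - 1 = 27
  27 * 7 = 189; 189 - 9 = 180
  180 * 7 = 1260; 1260 - 9 = 1251
Quotient: 4y^2 + 27y + 180, Remainder: 1251


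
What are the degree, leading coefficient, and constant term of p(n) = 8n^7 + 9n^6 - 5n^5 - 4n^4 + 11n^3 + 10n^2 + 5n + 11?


Highest power of n is 7, with coefficient 8. Constant term is 11.
Degree = 7, leading coefficient = 8, constant term = 11


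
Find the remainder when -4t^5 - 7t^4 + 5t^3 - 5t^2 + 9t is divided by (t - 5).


By the Remainder Theorem, the remainder equals p(5):
  -4*(5)^5 = -12500
  -7*(5)^4 = -4375
  5*(5)^3 = 625
  -5*(5)^2 = -125
  9*(5)^1 = 45
  constant: 0
Sum: -12500 - 4375 + 625 - 125 + 45 + 0 = -16330


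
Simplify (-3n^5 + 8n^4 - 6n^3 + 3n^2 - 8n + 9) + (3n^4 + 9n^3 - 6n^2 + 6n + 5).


Align terms by degree and add:
  -3n^5 + 8n^4 - 6n^3 + 3n^2 - 8n + 9
+ 3n^4 + 9n^3 - 6n^2 + 6n + 5
= -3n^5 + 11n^4 + 3n^3 - 3n^2 - 2n + 14


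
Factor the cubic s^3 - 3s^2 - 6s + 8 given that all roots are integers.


Try integer roots (divisors of 8). s=-2: p(-2)=0.
Divide out (s + 2): quotient is s^2 - 5s + 4.
Factor the quadratic: (s - 1)(s - 4)
Result: (s + 2)(s - 1)(s - 4)


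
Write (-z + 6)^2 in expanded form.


Expand (-z + 6)^2 by repeated multiplication:
= z^2 - 12z + 36


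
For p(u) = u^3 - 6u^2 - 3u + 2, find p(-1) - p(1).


p(-1) = -2
p(1) = -6
p(-1) - p(1) = -2 + 6 = 4


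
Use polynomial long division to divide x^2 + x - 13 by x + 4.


(x^2 + x - 13) / (x + 4)
Step 1: x * (x + 4) = x^2 + 4x; subtract.
Step 2: -3 * (x + 4) = -3x - 12; subtract.
Quotient: x - 3, Remainder: -1


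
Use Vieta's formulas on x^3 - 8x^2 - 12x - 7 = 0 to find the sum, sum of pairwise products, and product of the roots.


Monic cubic x^3+bx^2+cx+d=0: sum=-b, pairwise sum=c, product=-d.
b=-8, c=-12, d=-7
r1+r2+r3 = 8
r1r2+r1r3+r2r3 = -12
r1r2r3 = 7


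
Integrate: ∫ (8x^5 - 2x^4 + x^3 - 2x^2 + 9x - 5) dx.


Reverse power rule on each term:
  ∫ 8x^5 dx = (4/3)x^6
  ∫ -2x^4 dx = -(2/5)x^5
  ∫ x^3 dx = (1/4)x^4
  ∫ -2x^2 dx = -(2/3)x^3
  ∫ 9x dx = (9/2)x^2
  ∫ -5 dx = -5x
F(x) = (4/3)x^6 - (2/5)x^5 + (1/4)x^4 - (2/3)x^3 + (9/2)x^2 - 5x + C


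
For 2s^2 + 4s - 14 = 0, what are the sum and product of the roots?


For as^2+bs+c=0: sum = -b/a, product = c/a.
a=2, b=4, c=-14
Sum = -(4)/2 = -2
Product = (-14)/2 = -7


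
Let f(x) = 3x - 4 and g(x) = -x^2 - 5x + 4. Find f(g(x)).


Substitute g(x) into f:
f(g(x)) = 3*(-x^2 - 5x + 4) + (-4)
Expand and combine: -3x^2 - 15x + 8


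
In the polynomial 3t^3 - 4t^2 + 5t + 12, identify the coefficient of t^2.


Read off the coefficient of t^2: -4


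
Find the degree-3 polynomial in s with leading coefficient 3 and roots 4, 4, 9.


p(s) = 3(s - 4)(s - 4)(s - 9)
Expand: 3s^3 - 51s^2 + 264s - 432


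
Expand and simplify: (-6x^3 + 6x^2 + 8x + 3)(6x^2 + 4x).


Distribute each term of the first polynomial:
  (-6x^3)(6x^2 + 4x) = -36x^5 - 24x^4
  (6x^2)(6x^2 + 4x) = 36x^4 + 24x^3
  (8x)(6x^2 + 4x) = 48x^3 + 32x^2
  (3)(6x^2 + 4x) = 18x^2 + 12x
Sum: -36x^5 + 12x^4 + 72x^3 + 50x^2 + 12x


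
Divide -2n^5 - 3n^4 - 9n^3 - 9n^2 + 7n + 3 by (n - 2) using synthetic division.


Synthetic division with c = 2. Coefficients: -2, -3, -9, -9, 7, 3
Bring down -2.
  -2 * 2 = -4; -4 - 3 = -7
  -7 * 2 = -14; -14 - 9 = -23
  -23 * 2 = -46; -46 - 9 = -55
  -55 * 2 = -110; -110 + 7 = -103
  -103 * 2 = -206; -206 + 3 = -203
Quotient: -2n^4 - 7n^3 - 23n^2 - 55n - 103, Remainder: -203


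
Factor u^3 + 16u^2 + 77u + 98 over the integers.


Try integer roots (divisors of 98). u=-2: p(-2)=0.
Divide out (u + 2): quotient is u^2 + 14u + 49.
Factor the quadratic: (u + 7)(u + 7)
Result: (u + 2)(u + 7)(u + 7)


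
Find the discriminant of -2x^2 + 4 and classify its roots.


D = b^2 - 4ac = (0)^2 - 4(-2)(4) = 0 + 32 = 32
Since D > 0: two distinct irrational roots


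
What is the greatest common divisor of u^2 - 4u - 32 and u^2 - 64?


Factor each:
  u^2 - 4u - 32 = (u - 8)(u + 4)
  u^2 - 64 = (u - 8)(u + 8)
Common monic factor: u - 8


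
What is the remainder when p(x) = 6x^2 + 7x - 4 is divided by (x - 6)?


By the Remainder Theorem, the remainder equals p(6):
  6*(6)^2 = 216
  7*(6)^1 = 42
  constant: -4
Sum: 216 + 42 - 4 = 254


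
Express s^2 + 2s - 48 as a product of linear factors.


Roots satisfy r1 + r2 = -b/a = -2 and r1*r2 = c/a = -48.
So r1 = 6, r2 = -8.
s^2 + 2s - 48 = (s - r1)(s - r2) = (s - 6)(s + 8)


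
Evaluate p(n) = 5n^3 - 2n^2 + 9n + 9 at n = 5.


Using direct substitution:
  5 * (5)^3 = 625
  -2 * (5)^2 = -50
  9 * (5)^1 = 45
  constant: 9
Sum = 625 - 50 + 45 + 9 = 629


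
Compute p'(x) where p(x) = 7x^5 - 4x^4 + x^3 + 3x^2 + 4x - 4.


Apply the power rule term by term:
  d/dx(7x^5) = 35x^4
  d/dx(-4x^4) = -16x^3
  d/dx(x^3) = 3x^2
  d/dx(3x^2) = 6x
  d/dx(4x) = 4
  d/dx(-4) = 0
p'(x) = 35x^4 - 16x^3 + 3x^2 + 6x + 4


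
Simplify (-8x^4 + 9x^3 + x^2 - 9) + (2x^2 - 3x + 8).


Align terms by degree and add:
  -8x^4 + 9x^3 + x^2 - 9
+ 2x^2 - 3x + 8
= -8x^4 + 9x^3 + 3x^2 - 3x - 1


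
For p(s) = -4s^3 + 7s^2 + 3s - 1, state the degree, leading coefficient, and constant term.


Highest power of s is 3, with coefficient -4. Constant term is -1.
Degree = 3, leading coefficient = -4, constant term = -1


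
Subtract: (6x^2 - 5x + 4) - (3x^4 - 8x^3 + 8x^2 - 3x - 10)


Distribute the minus sign:
  (6x^2 - 5x + 4)
- (3x^4 - 8x^3 + 8x^2 - 3x - 10)
Negate second polynomial: -3x^4 + 8x^3 - 8x^2 + 3x + 10
Add: -3x^4 + 8x^3 - 2x^2 - 2x + 14


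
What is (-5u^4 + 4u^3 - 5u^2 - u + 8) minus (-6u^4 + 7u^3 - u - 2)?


Distribute the minus sign:
  (-5u^4 + 4u^3 - 5u^2 - u + 8)
- (-6u^4 + 7u^3 - u - 2)
Negate second polynomial: 6u^4 - 7u^3 + u + 2
Add: u^4 - 3u^3 - 5u^2 + 10


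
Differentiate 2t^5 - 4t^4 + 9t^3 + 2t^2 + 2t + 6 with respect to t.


Apply the power rule term by term:
  d/dt(2t^5) = 10t^4
  d/dt(-4t^4) = -16t^3
  d/dt(9t^3) = 27t^2
  d/dt(2t^2) = 4t
  d/dt(2t) = 2
  d/dt(6) = 0
p'(t) = 10t^4 - 16t^3 + 27t^2 + 4t + 2


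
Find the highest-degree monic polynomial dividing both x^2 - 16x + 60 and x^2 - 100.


Factor each:
  x^2 - 16x + 60 = (x - 10)(x - 6)
  x^2 - 100 = (x - 10)(x + 10)
Common monic factor: x - 10


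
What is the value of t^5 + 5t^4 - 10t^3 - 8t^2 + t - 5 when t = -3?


Using direct substitution:
  1 * (-3)^5 = -243
  5 * (-3)^4 = 405
  -10 * (-3)^3 = 270
  -8 * (-3)^2 = -72
  1 * (-3)^1 = -3
  constant: -5
Sum = -243 + 405 + 270 - 72 - 3 - 5 = 352


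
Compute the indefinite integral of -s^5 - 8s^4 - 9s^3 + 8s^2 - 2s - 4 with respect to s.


Reverse power rule on each term:
  ∫ -s^5 ds = -(1/6)s^6
  ∫ -8s^4 ds = -(8/5)s^5
  ∫ -9s^3 ds = -(9/4)s^4
  ∫ 8s^2 ds = (8/3)s^3
  ∫ -2s ds = -s^2
  ∫ -4 ds = -4s
F(s) = -(1/6)s^6 - (8/5)s^5 - (9/4)s^4 + (8/3)s^3 - s^2 - 4s + C


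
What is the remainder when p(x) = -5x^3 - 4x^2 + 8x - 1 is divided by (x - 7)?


By the Remainder Theorem, the remainder equals p(7):
  -5*(7)^3 = -1715
  -4*(7)^2 = -196
  8*(7)^1 = 56
  constant: -1
Sum: -1715 - 196 + 56 - 1 = -1856


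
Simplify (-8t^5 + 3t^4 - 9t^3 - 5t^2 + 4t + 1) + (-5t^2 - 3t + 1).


Align terms by degree and add:
  -8t^5 + 3t^4 - 9t^3 - 5t^2 + 4t + 1
  -5t^2 - 3t + 1
= -8t^5 + 3t^4 - 9t^3 - 10t^2 + t + 2


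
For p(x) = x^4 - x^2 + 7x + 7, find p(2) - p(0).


p(2) = 33
p(0) = 7
p(2) - p(0) = 33 - 7 = 26


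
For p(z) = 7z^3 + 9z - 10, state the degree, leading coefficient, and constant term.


Highest power of z is 3, with coefficient 7. Constant term is -10.
Degree = 3, leading coefficient = 7, constant term = -10


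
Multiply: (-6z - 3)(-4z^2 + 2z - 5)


Distribute each term of the first polynomial:
  (-6z)(-4z^2 + 2z - 5) = 24z^3 - 12z^2 + 30z
  (-3)(-4z^2 + 2z - 5) = 12z^2 - 6z + 15
Sum: 24z^3 + 24z + 15


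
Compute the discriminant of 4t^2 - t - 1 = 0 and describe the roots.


D = b^2 - 4ac = (-1)^2 - 4(4)(-1) = 1 + 16 = 17
Since D > 0: two distinct irrational roots


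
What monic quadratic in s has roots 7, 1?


p(s) = (s - 7)(s - 1)
Expand: s^2 - 8s + 7


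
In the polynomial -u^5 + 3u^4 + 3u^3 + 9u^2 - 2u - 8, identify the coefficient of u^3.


Read off the coefficient of u^3: 3


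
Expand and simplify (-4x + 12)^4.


Expand (-4x + 12)^4 by repeated multiplication:
  (-4x + 12)^2 = 16x^2 - 96x + 144
  (-4x + 12)^3 = -64x^3 + 576x^2 - 1728x + 1728
= 256x^4 - 3072x^3 + 13824x^2 - 27648x + 20736


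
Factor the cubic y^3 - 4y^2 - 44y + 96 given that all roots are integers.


Try integer roots (divisors of 96). y=-6: p(-6)=0.
Divide out (y + 6): quotient is y^2 - 10y + 16.
Factor the quadratic: (y - 8)(y - 2)
Result: (y + 6)(y - 8)(y - 2)


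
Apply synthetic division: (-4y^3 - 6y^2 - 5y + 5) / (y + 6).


Synthetic division with c = -6. Coefficients: -4, -6, -5, 5
Bring down -4.
  -4 * -6 = 24; 24 - 6 = 18
  18 * -6 = -108; -108 - 5 = -113
  -113 * -6 = 678; 678 + 5 = 683
Quotient: -4y^2 + 18y - 113, Remainder: 683


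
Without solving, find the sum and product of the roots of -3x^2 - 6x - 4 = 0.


For ax^2+bx+c=0: sum = -b/a, product = c/a.
a=-3, b=-6, c=-4
Sum = -(-6)/-3 = -2
Product = (-4)/-3 = 4/3


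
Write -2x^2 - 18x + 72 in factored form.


Roots satisfy r1 + r2 = -b/a = -9 and r1*r2 = c/a = -36.
So r1 = 3, r2 = -12.
-2x^2 - 18x + 72 = -2(x - r1)(x - r2) = -2(x - 3)(x + 12)


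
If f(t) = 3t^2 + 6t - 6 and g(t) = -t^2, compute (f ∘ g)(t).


Substitute g(t) into f:
f(g(t)) = 3*(-t^2)^2 + 6*(-t^2) + (-6)
(-t^2)^2 = t^4
Expand and combine: 3t^4 - 6t^2 - 6


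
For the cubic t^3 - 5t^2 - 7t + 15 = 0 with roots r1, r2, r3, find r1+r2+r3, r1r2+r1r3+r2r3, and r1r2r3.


Monic cubic t^3+bt^2+ct+d=0: sum=-b, pairwise sum=c, product=-d.
b=-5, c=-7, d=15
r1+r2+r3 = 5
r1r2+r1r3+r2r3 = -7
r1r2r3 = -15


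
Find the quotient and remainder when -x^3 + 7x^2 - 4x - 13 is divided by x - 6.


(-x^3 + 7x^2 - 4x - 13) / (x - 6)
Step 1: -x^2 * (x - 6) = -x^3 + 6x^2; subtract.
Step 2: x * (x - 6) = x^2 - 6x; subtract.
Step 3: 2 * (x - 6) = 2x - 12; subtract.
Quotient: -x^2 + x + 2, Remainder: -1


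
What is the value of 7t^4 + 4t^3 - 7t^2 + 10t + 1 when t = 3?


Using direct substitution:
  7 * (3)^4 = 567
  4 * (3)^3 = 108
  -7 * (3)^2 = -63
  10 * (3)^1 = 30
  constant: 1
Sum = 567 + 108 - 63 + 30 + 1 = 643


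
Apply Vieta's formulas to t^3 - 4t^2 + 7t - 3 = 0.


Monic cubic t^3+bt^2+ct+d=0: sum=-b, pairwise sum=c, product=-d.
b=-4, c=7, d=-3
r1+r2+r3 = 4
r1r2+r1r3+r2r3 = 7
r1r2r3 = 3


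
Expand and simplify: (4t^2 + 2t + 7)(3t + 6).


Distribute each term of the first polynomial:
  (4t^2)(3t + 6) = 12t^3 + 24t^2
  (2t)(3t + 6) = 6t^2 + 12t
  (7)(3t + 6) = 21t + 42
Sum: 12t^3 + 30t^2 + 33t + 42


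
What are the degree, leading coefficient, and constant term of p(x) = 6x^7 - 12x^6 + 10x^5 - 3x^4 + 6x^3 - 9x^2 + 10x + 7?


Highest power of x is 7, with coefficient 6. Constant term is 7.
Degree = 7, leading coefficient = 6, constant term = 7


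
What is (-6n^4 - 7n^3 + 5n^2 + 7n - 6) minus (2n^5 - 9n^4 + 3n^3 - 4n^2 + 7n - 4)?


Distribute the minus sign:
  (-6n^4 - 7n^3 + 5n^2 + 7n - 6)
- (2n^5 - 9n^4 + 3n^3 - 4n^2 + 7n - 4)
Negate second polynomial: -2n^5 + 9n^4 - 3n^3 + 4n^2 - 7n + 4
Add: -2n^5 + 3n^4 - 10n^3 + 9n^2 - 2


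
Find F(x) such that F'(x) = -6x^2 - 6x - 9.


Reverse power rule on each term:
  ∫ -6x^2 dx = -2x^3
  ∫ -6x dx = -3x^2
  ∫ -9 dx = -9x
F(x) = -2x^3 - 3x^2 - 9x + C


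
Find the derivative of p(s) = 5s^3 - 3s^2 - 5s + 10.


Apply the power rule term by term:
  d/ds(5s^3) = 15s^2
  d/ds(-3s^2) = -6s
  d/ds(-5s) = -5
  d/ds(10) = 0
p'(s) = 15s^2 - 6s - 5


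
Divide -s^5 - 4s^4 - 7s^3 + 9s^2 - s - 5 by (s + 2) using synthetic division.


Synthetic division with c = -2. Coefficients: -1, -4, -7, 9, -1, -5
Bring down -1.
  -1 * -2 = 2; 2 - 4 = -2
  -2 * -2 = 4; 4 - 7 = -3
  -3 * -2 = 6; 6 + 9 = 15
  15 * -2 = -30; -30 - 1 = -31
  -31 * -2 = 62; 62 - 5 = 57
Quotient: -s^4 - 2s^3 - 3s^2 + 15s - 31, Remainder: 57


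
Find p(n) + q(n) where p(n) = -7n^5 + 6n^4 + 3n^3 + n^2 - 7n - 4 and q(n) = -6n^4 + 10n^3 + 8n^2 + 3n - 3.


Align terms by degree and add:
  -7n^5 + 6n^4 + 3n^3 + n^2 - 7n - 4
  -6n^4 + 10n^3 + 8n^2 + 3n - 3
= -7n^5 + 13n^3 + 9n^2 - 4n - 7


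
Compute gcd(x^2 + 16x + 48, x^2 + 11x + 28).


Factor each:
  x^2 + 16x + 48 = (x + 4)(x + 12)
  x^2 + 11x + 28 = (x + 4)(x + 7)
Common monic factor: x + 4


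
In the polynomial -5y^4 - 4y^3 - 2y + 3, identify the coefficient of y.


Read off the coefficient of y: -2


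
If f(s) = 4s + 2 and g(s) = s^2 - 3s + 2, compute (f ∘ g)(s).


Substitute g(s) into f:
f(g(s)) = 4*(s^2 - 3s + 2) + 2
Expand and combine: 4s^2 - 12s + 10


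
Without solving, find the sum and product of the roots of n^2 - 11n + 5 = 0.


For an^2+bn+c=0: sum = -b/a, product = c/a.
a=1, b=-11, c=5
Sum = -(-11)/1 = 11
Product = (5)/1 = 5


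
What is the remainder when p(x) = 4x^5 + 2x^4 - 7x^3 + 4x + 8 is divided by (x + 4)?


By the Remainder Theorem, the remainder equals p(-4):
  4*(-4)^5 = -4096
  2*(-4)^4 = 512
  -7*(-4)^3 = 448
  0*(-4)^2 = 0
  4*(-4)^1 = -16
  constant: 8
Sum: -4096 + 512 + 448 + 0 - 16 + 8 = -3144


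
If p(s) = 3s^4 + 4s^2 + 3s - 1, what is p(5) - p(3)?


p(5) = 1989
p(3) = 287
p(5) - p(3) = 1989 - 287 = 1702


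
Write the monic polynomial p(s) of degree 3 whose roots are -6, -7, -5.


p(s) = (s + 6)(s + 7)(s + 5)
Expand: s^3 + 18s^2 + 107s + 210


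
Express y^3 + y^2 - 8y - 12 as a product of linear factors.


Try integer roots (divisors of -12). y=-2: p(-2)=0.
Divide out (y + 2): quotient is y^2 - y - 6.
Factor the quadratic: (y + 2)(y - 3)
Result: (y + 2)(y + 2)(y - 3)


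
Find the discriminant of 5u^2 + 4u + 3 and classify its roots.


D = b^2 - 4ac = (4)^2 - 4(5)(3) = 16 - 60 = -44
Since D < 0: two complex conjugate roots (no real roots)


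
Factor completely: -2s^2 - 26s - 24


Roots satisfy r1 + r2 = -b/a = -13 and r1*r2 = c/a = 12.
So r1 = -12, r2 = -1.
-2s^2 - 26s - 24 = -2(s - r1)(s - r2) = -2(s + 12)(s + 1)


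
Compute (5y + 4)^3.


Expand (5y + 4)^3 by repeated multiplication:
  (5y + 4)^2 = 25y^2 + 40y + 16
= 125y^3 + 300y^2 + 240y + 64


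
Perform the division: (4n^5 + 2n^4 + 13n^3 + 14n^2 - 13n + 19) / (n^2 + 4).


(4n^5 + 2n^4 + 13n^3 + 14n^2 - 13n + 19) / (n^2 + 4)
Step 1: 4n^3 * (n^2 + 4) = 4n^5 + 16n^3; subtract.
Step 2: 2n^2 * (n^2 + 4) = 2n^4 + 8n^2; subtract.
Step 3: -3n * (n^2 + 4) = -3n^3 - 12n; subtract.
Step 4: 6 * (n^2 + 4) = 6n^2 + 24; subtract.
Quotient: 4n^3 + 2n^2 - 3n + 6, Remainder: -n - 5


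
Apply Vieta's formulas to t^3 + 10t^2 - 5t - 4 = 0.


Monic cubic t^3+bt^2+ct+d=0: sum=-b, pairwise sum=c, product=-d.
b=10, c=-5, d=-4
r1+r2+r3 = -10
r1r2+r1r3+r2r3 = -5
r1r2r3 = 4


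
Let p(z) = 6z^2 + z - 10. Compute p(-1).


Using direct substitution:
  6 * (-1)^2 = 6
  1 * (-1)^1 = -1
  constant: -10
Sum = 6 - 1 - 10 = -5


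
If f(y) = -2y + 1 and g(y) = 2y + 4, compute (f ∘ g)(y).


Substitute g(y) into f:
f(g(y)) = -2*(2y + 4) + 1
Expand and combine: -4y - 7


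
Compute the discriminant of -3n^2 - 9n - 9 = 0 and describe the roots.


D = b^2 - 4ac = (-9)^2 - 4(-3)(-9) = 81 - 108 = -27
Since D < 0: two complex conjugate roots (no real roots)


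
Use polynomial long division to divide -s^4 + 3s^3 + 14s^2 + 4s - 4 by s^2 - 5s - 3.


(-s^4 + 3s^3 + 14s^2 + 4s - 4) / (s^2 - 5s - 3)
Step 1: -s^2 * (s^2 - 5s - 3) = -s^4 + 5s^3 + 3s^2; subtract.
Step 2: -2s * (s^2 - 5s - 3) = -2s^3 + 10s^2 + 6s; subtract.
Step 3: 1 * (s^2 - 5s - 3) = s^2 - 5s - 3; subtract.
Quotient: -s^2 - 2s + 1, Remainder: 3s - 1


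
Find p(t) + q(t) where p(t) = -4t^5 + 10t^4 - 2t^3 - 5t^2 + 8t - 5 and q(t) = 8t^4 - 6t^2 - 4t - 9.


Align terms by degree and add:
  -4t^5 + 10t^4 - 2t^3 - 5t^2 + 8t - 5
+ 8t^4 - 6t^2 - 4t - 9
= -4t^5 + 18t^4 - 2t^3 - 11t^2 + 4t - 14


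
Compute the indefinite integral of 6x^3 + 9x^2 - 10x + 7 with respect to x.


Reverse power rule on each term:
  ∫ 6x^3 dx = (3/2)x^4
  ∫ 9x^2 dx = 3x^3
  ∫ -10x dx = -5x^2
  ∫ 7 dx = 7x
F(x) = (3/2)x^4 + 3x^3 - 5x^2 + 7x + C


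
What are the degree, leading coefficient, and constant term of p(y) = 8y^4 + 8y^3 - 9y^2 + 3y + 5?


Highest power of y is 4, with coefficient 8. Constant term is 5.
Degree = 4, leading coefficient = 8, constant term = 5


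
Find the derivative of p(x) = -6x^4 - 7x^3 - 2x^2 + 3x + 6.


Apply the power rule term by term:
  d/dx(-6x^4) = -24x^3
  d/dx(-7x^3) = -21x^2
  d/dx(-2x^2) = -4x
  d/dx(3x) = 3
  d/dx(6) = 0
p'(x) = -24x^3 - 21x^2 - 4x + 3


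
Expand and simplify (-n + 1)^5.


Expand (-n + 1)^5 by repeated multiplication:
  (-n + 1)^2 = n^2 - 2n + 1
  (-n + 1)^3 = -n^3 + 3n^2 - 3n + 1
  (-n + 1)^4 = n^4 - 4n^3 + 6n^2 - 4n + 1
= -n^5 + 5n^4 - 10n^3 + 10n^2 - 5n + 1


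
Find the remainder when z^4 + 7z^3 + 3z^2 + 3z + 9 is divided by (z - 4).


By the Remainder Theorem, the remainder equals p(4):
  1*(4)^4 = 256
  7*(4)^3 = 448
  3*(4)^2 = 48
  3*(4)^1 = 12
  constant: 9
Sum: 256 + 448 + 48 + 12 + 9 = 773


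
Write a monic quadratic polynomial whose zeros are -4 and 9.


p(s) = (s + 4)(s - 9)
Expand: s^2 - 5s - 36


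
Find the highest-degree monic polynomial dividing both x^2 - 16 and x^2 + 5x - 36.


Factor each:
  x^2 - 16 = (x - 4)(x + 4)
  x^2 + 5x - 36 = (x - 4)(x + 9)
Common monic factor: x - 4


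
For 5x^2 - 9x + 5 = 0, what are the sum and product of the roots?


For ax^2+bx+c=0: sum = -b/a, product = c/a.
a=5, b=-9, c=5
Sum = -(-9)/5 = 9/5
Product = (5)/5 = 1


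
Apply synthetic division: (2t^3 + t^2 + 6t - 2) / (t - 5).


Synthetic division with c = 5. Coefficients: 2, 1, 6, -2
Bring down 2.
  2 * 5 = 10; 10 + 1 = 11
  11 * 5 = 55; 55 + 6 = 61
  61 * 5 = 305; 305 - 2 = 303
Quotient: 2t^2 + 11t + 61, Remainder: 303


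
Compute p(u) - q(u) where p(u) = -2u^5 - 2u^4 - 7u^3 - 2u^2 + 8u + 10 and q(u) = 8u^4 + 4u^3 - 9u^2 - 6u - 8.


Distribute the minus sign:
  (-2u^5 - 2u^4 - 7u^3 - 2u^2 + 8u + 10)
- (8u^4 + 4u^3 - 9u^2 - 6u - 8)
Negate second polynomial: -8u^4 - 4u^3 + 9u^2 + 6u + 8
Add: -2u^5 - 10u^4 - 11u^3 + 7u^2 + 14u + 18


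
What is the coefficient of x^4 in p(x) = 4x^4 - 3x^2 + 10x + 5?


Read off the coefficient of x^4: 4


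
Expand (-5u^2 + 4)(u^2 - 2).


Distribute each term of the first polynomial:
  (-5u^2)(u^2 - 2) = -5u^4 + 10u^2
  (4)(u^2 - 2) = 4u^2 - 8
Sum: -5u^4 + 14u^2 - 8


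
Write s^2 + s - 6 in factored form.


Roots satisfy r1 + r2 = -b/a = -1 and r1*r2 = c/a = -6.
So r1 = -3, r2 = 2.
s^2 + s - 6 = (s - r1)(s - r2) = (s + 3)(s - 2)


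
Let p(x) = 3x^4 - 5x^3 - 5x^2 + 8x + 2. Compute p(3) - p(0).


p(3) = 89
p(0) = 2
p(3) - p(0) = 89 - 2 = 87


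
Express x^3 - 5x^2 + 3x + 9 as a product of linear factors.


Try integer roots (divisors of 9). x=3: p(3)=0.
Divide out (x - 3): quotient is x^2 - 2x - 3.
Factor the quadratic: (x + 1)(x - 3)
Result: (x - 3)(x + 1)(x - 3)


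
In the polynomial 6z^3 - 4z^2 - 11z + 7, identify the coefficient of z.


Read off the coefficient of z: -11


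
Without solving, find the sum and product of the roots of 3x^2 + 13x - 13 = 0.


For ax^2+bx+c=0: sum = -b/a, product = c/a.
a=3, b=13, c=-13
Sum = -(13)/3 = -13/3
Product = (-13)/3 = -13/3


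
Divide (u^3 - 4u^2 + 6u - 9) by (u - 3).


(u^3 - 4u^2 + 6u - 9) / (u - 3)
Step 1: u^2 * (u - 3) = u^3 - 3u^2; subtract.
Step 2: -u * (u - 3) = -u^2 + 3u; subtract.
Step 3: 3 * (u - 3) = 3u - 9; subtract.
Quotient: u^2 - u + 3, Remainder: 0


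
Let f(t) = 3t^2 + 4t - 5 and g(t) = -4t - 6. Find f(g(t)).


Substitute g(t) into f:
f(g(t)) = 3*(-4t - 6)^2 + 4*(-4t - 6) + (-5)
(-4t - 6)^2 = 16t^2 + 48t + 36
Expand and combine: 48t^2 + 128t + 79


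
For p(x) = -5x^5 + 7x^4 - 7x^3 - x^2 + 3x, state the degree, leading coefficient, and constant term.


Highest power of x is 5, with coefficient -5. Constant term is 0.
Degree = 5, leading coefficient = -5, constant term = 0


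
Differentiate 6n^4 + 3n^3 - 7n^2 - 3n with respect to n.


Apply the power rule term by term:
  d/dn(6n^4) = 24n^3
  d/dn(3n^3) = 9n^2
  d/dn(-7n^2) = -14n
  d/dn(-3n) = -3
p'(n) = 24n^3 + 9n^2 - 14n - 3


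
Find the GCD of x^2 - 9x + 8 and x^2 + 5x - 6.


Factor each:
  x^2 - 9x + 8 = (x - 1)(x - 8)
  x^2 + 5x - 6 = (x - 1)(x + 6)
Common monic factor: x - 1


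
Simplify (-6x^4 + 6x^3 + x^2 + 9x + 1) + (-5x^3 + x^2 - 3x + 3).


Align terms by degree and add:
  -6x^4 + 6x^3 + x^2 + 9x + 1
  -5x^3 + x^2 - 3x + 3
= -6x^4 + x^3 + 2x^2 + 6x + 4


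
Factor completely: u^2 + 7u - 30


Roots satisfy r1 + r2 = -b/a = -7 and r1*r2 = c/a = -30.
So r1 = -10, r2 = 3.
u^2 + 7u - 30 = (u - r1)(u - r2) = (u + 10)(u - 3)


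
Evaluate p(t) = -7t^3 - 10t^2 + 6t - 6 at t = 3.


Using direct substitution:
  -7 * (3)^3 = -189
  -10 * (3)^2 = -90
  6 * (3)^1 = 18
  constant: -6
Sum = -189 - 90 + 18 - 6 = -267


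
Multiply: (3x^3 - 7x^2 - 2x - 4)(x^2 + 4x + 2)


Distribute each term of the first polynomial:
  (3x^3)(x^2 + 4x + 2) = 3x^5 + 12x^4 + 6x^3
  (-7x^2)(x^2 + 4x + 2) = -7x^4 - 28x^3 - 14x^2
  (-2x)(x^2 + 4x + 2) = -2x^3 - 8x^2 - 4x
  (-4)(x^2 + 4x + 2) = -4x^2 - 16x - 8
Sum: 3x^5 + 5x^4 - 24x^3 - 26x^2 - 20x - 8


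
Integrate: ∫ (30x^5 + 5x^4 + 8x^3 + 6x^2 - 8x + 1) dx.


Reverse power rule on each term:
  ∫ 30x^5 dx = 5x^6
  ∫ 5x^4 dx = x^5
  ∫ 8x^3 dx = 2x^4
  ∫ 6x^2 dx = 2x^3
  ∫ -8x dx = -4x^2
  ∫ 1 dx = x
F(x) = 5x^6 + x^5 + 2x^4 + 2x^3 - 4x^2 + x + C


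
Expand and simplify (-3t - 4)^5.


Expand (-3t - 4)^5 by repeated multiplication:
  (-3t - 4)^2 = 9t^2 + 24t + 16
  (-3t - 4)^3 = -27t^3 - 108t^2 - 144t - 64
  (-3t - 4)^4 = 81t^4 + 432t^3 + 864t^2 + 768t + 256
= -243t^5 - 1620t^4 - 4320t^3 - 5760t^2 - 3840t - 1024


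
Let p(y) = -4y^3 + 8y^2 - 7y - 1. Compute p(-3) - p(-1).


p(-3) = 200
p(-1) = 18
p(-3) - p(-1) = 200 - 18 = 182


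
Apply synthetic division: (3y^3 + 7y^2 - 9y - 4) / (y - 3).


Synthetic division with c = 3. Coefficients: 3, 7, -9, -4
Bring down 3.
  3 * 3 = 9; 9 + 7 = 16
  16 * 3 = 48; 48 - 9 = 39
  39 * 3 = 117; 117 - 4 = 113
Quotient: 3y^2 + 16y + 39, Remainder: 113


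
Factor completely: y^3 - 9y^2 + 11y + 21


Try integer roots (divisors of 21). y=3: p(3)=0.
Divide out (y - 3): quotient is y^2 - 6y - 7.
Factor the quadratic: (y + 1)(y - 7)
Result: (y - 3)(y + 1)(y - 7)


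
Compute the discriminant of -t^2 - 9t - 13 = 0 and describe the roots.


D = b^2 - 4ac = (-9)^2 - 4(-1)(-13) = 81 - 52 = 29
Since D > 0: two distinct irrational roots


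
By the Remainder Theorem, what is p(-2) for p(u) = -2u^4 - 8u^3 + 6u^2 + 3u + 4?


By the Remainder Theorem, the remainder equals p(-2):
  -2*(-2)^4 = -32
  -8*(-2)^3 = 64
  6*(-2)^2 = 24
  3*(-2)^1 = -6
  constant: 4
Sum: -32 + 64 + 24 - 6 + 4 = 54


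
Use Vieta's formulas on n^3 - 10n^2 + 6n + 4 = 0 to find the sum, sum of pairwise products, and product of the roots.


Monic cubic n^3+bn^2+cn+d=0: sum=-b, pairwise sum=c, product=-d.
b=-10, c=6, d=4
r1+r2+r3 = 10
r1r2+r1r3+r2r3 = 6
r1r2r3 = -4


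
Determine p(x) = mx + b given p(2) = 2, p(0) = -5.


p(x) = mx + b. Using p(2)=2, p(0)=-5:
m = (2 + 5)/(2) = 7/2 = 7/2
b = 2 - m*(2) = 2 - 7 = -5
p(x) = (7/2)x - 5


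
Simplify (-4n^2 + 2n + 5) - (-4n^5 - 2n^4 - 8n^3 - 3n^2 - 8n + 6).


Distribute the minus sign:
  (-4n^2 + 2n + 5)
- (-4n^5 - 2n^4 - 8n^3 - 3n^2 - 8n + 6)
Negate second polynomial: 4n^5 + 2n^4 + 8n^3 + 3n^2 + 8n - 6
Add: 4n^5 + 2n^4 + 8n^3 - n^2 + 10n - 1


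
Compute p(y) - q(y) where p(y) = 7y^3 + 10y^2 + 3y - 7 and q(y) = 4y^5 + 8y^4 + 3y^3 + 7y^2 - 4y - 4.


Distribute the minus sign:
  (7y^3 + 10y^2 + 3y - 7)
- (4y^5 + 8y^4 + 3y^3 + 7y^2 - 4y - 4)
Negate second polynomial: -4y^5 - 8y^4 - 3y^3 - 7y^2 + 4y + 4
Add: -4y^5 - 8y^4 + 4y^3 + 3y^2 + 7y - 3


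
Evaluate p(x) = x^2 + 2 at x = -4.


Using direct substitution:
  1 * (-4)^2 = 16
  0 * (-4)^1 = 0
  constant: 2
Sum = 16 + 0 + 2 = 18


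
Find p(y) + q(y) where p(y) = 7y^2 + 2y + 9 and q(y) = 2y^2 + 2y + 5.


Align terms by degree and add:
  7y^2 + 2y + 9
+ 2y^2 + 2y + 5
= 9y^2 + 4y + 14


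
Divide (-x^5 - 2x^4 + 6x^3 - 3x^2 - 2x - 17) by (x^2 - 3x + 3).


(-x^5 - 2x^4 + 6x^3 - 3x^2 - 2x - 17) / (x^2 - 3x + 3)
Step 1: -x^3 * (x^2 - 3x + 3) = -x^5 + 3x^4 - 3x^3; subtract.
Step 2: -5x^2 * (x^2 - 3x + 3) = -5x^4 + 15x^3 - 15x^2; subtract.
Step 3: -6x * (x^2 - 3x + 3) = -6x^3 + 18x^2 - 18x; subtract.
Step 4: -6 * (x^2 - 3x + 3) = -6x^2 + 18x - 18; subtract.
Quotient: -x^3 - 5x^2 - 6x - 6, Remainder: -2x + 1


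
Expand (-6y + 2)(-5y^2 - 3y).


Distribute each term of the first polynomial:
  (-6y)(-5y^2 - 3y) = 30y^3 + 18y^2
  (2)(-5y^2 - 3y) = -10y^2 - 6y
Sum: 30y^3 + 8y^2 - 6y


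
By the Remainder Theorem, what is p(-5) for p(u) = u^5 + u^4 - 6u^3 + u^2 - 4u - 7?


By the Remainder Theorem, the remainder equals p(-5):
  1*(-5)^5 = -3125
  1*(-5)^4 = 625
  -6*(-5)^3 = 750
  1*(-5)^2 = 25
  -4*(-5)^1 = 20
  constant: -7
Sum: -3125 + 625 + 750 + 25 + 20 - 7 = -1712


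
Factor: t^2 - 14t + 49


Roots satisfy r1 + r2 = -b/a = 14 and r1*r2 = c/a = 49.
So r1 = 7, r2 = 7.
t^2 - 14t + 49 = (t - r1)(t - r2) = (t - 7)(t - 7)


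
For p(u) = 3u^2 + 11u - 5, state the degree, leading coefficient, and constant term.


Highest power of u is 2, with coefficient 3. Constant term is -5.
Degree = 2, leading coefficient = 3, constant term = -5


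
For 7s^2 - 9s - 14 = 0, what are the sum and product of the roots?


For as^2+bs+c=0: sum = -b/a, product = c/a.
a=7, b=-9, c=-14
Sum = -(-9)/7 = 9/7
Product = (-14)/7 = -2


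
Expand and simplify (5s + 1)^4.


Expand (5s + 1)^4 by repeated multiplication:
  (5s + 1)^2 = 25s^2 + 10s + 1
  (5s + 1)^3 = 125s^3 + 75s^2 + 15s + 1
= 625s^4 + 500s^3 + 150s^2 + 20s + 1


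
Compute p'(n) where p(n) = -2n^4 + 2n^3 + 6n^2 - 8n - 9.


Apply the power rule term by term:
  d/dn(-2n^4) = -8n^3
  d/dn(2n^3) = 6n^2
  d/dn(6n^2) = 12n
  d/dn(-8n) = -8
  d/dn(-9) = 0
p'(n) = -8n^3 + 6n^2 + 12n - 8


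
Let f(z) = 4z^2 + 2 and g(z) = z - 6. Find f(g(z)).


Substitute g(z) into f:
f(g(z)) = 4*(z - 6)^2 + 2
(z - 6)^2 = z^2 - 12z + 36
Expand and combine: 4z^2 - 48z + 146


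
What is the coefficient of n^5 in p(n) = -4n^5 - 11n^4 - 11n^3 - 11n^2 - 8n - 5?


Read off the coefficient of n^5: -4


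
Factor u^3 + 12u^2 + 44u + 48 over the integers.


Try integer roots (divisors of 48). u=-4: p(-4)=0.
Divide out (u + 4): quotient is u^2 + 8u + 12.
Factor the quadratic: (u + 2)(u + 6)
Result: (u + 4)(u + 2)(u + 6)


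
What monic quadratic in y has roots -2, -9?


p(y) = (y + 2)(y + 9)
Expand: y^2 + 11y + 18


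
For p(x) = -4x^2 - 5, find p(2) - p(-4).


p(2) = -21
p(-4) = -69
p(2) - p(-4) = -21 + 69 = 48


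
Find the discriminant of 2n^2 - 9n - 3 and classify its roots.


D = b^2 - 4ac = (-9)^2 - 4(2)(-3) = 81 + 24 = 105
Since D > 0: two distinct irrational roots


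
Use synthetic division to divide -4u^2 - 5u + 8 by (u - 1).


Synthetic division with c = 1. Coefficients: -4, -5, 8
Bring down -4.
  -4 * 1 = -4; -4 - 5 = -9
  -9 * 1 = -9; -9 + 8 = -1
Quotient: -4u - 9, Remainder: -1


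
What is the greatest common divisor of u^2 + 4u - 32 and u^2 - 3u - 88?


Factor each:
  u^2 + 4u - 32 = (u + 8)(u - 4)
  u^2 - 3u - 88 = (u + 8)(u - 11)
Common monic factor: u + 8


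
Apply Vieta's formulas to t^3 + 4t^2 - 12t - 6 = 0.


Monic cubic t^3+bt^2+ct+d=0: sum=-b, pairwise sum=c, product=-d.
b=4, c=-12, d=-6
r1+r2+r3 = -4
r1r2+r1r3+r2r3 = -12
r1r2r3 = 6


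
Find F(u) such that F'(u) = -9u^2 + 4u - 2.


Reverse power rule on each term:
  ∫ -9u^2 du = -3u^3
  ∫ 4u du = 2u^2
  ∫ -2 du = -2u
F(u) = -3u^3 + 2u^2 - 2u + C


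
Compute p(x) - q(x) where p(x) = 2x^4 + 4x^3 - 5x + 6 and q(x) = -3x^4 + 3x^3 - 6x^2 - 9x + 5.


Distribute the minus sign:
  (2x^4 + 4x^3 - 5x + 6)
- (-3x^4 + 3x^3 - 6x^2 - 9x + 5)
Negate second polynomial: 3x^4 - 3x^3 + 6x^2 + 9x - 5
Add: 5x^4 + x^3 + 6x^2 + 4x + 1


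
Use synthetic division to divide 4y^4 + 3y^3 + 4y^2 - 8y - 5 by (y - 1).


Synthetic division with c = 1. Coefficients: 4, 3, 4, -8, -5
Bring down 4.
  4 * 1 = 4; 4 + 3 = 7
  7 * 1 = 7; 7 + 4 = 11
  11 * 1 = 11; 11 - 8 = 3
  3 * 1 = 3; 3 - 5 = -2
Quotient: 4y^3 + 7y^2 + 11y + 3, Remainder: -2


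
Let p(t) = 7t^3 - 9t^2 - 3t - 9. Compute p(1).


Using direct substitution:
  7 * (1)^3 = 7
  -9 * (1)^2 = -9
  -3 * (1)^1 = -3
  constant: -9
Sum = 7 - 9 - 3 - 9 = -14


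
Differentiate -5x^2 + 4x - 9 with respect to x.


Apply the power rule term by term:
  d/dx(-5x^2) = -10x
  d/dx(4x) = 4
  d/dx(-9) = 0
p'(x) = -10x + 4


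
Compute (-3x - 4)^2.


Expand (-3x - 4)^2 by repeated multiplication:
= 9x^2 + 24x + 16


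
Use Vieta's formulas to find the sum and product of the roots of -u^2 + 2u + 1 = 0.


For au^2+bu+c=0: sum = -b/a, product = c/a.
a=-1, b=2, c=1
Sum = -(2)/-1 = 2
Product = (1)/-1 = -1


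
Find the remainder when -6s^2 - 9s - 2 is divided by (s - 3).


By the Remainder Theorem, the remainder equals p(3):
  -6*(3)^2 = -54
  -9*(3)^1 = -27
  constant: -2
Sum: -54 - 27 - 2 = -83


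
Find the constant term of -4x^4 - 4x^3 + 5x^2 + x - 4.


Read off the constant term: -4
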